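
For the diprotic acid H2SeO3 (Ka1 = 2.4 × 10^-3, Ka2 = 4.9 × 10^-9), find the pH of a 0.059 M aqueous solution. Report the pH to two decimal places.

Ka1 ≫ Ka2, so treat the first dissociation as the only significant source of H+.
Ka1 = x²/(0.059 − x) = 2.4 × 10^-3
Solving the quadratic: x = (−Ka1 + √(Ka1² + 4·Ka1·C₀))/2 = 1.08 × 10^-2 M
pH = −log(1.08 × 10^-2) = 1.97

pH = 1.97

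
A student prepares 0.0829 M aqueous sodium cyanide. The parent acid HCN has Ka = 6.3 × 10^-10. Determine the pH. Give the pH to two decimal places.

CN- is the conjugate base of the weak acid HCN.
Kb = Kw/Ka = 1.0×10^-14 / 6.3 × 10^-10 = 1.59 × 10^-5
Kb = [OH-]²/(0.0829 − [OH-]) = 1.59 × 10^-5
Since Kb ≪ C₀, [OH-] ≈ √(Kb·C₀) = 1.15 × 10^-3 M.
([OH-]/C₀ = 1.4% < 5%, so the approximation holds.)
pOH = −log(1.15 × 10^-3) = 2.94; pH = 14.00 − 2.94 = 11.06

pH = 11.06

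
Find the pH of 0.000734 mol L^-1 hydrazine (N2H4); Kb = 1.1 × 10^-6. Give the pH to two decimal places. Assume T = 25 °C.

pH = 9.45

N2H4 + H2O ⇌ N2H5+ + OH-
Let x = [OH-] at equilibrium. Kb = x²/(0.000734 − x).
Since Kb ≪ C₀, x ≈ √(Kb·C₀) = 2.84 × 10^-5 M.
pOH = 4.55, so pH = 14.00 − pOH = 9.45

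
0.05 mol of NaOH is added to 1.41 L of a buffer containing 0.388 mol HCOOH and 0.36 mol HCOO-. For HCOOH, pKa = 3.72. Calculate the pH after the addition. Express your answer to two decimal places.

pH = 3.80

After neutralization: n(HCOOH) = 0.338 mol, n(HCOO-) = 0.41 mol.
pH = pKa + log([A⁻]/[HA]) = 3.72 + log(0.41/0.338) = 3.72 +0.084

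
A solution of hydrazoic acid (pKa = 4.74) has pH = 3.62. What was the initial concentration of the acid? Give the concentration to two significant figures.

[H+] = 10^(-3.62) = 2.40 × 10^-4 M = x
Ka = 10^(−4.74) = 1.82 × 10^-5
Ka = x²/(C₀ − x) ⇒ C₀ = x + x²/Ka
C₀ = 2.40 × 10^-4 + (2.40 × 10^-4)²/(1.82 × 10^-5) = 3.40 × 10^-3 M

C₀ = 3.4 × 10^-3 M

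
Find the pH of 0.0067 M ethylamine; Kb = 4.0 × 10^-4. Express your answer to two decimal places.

pH = 11.16

C2H5NH2 + H2O ⇌ C2H5NH3+ + OH-
From the ICE table, Kb = [OH-]²/(0.0067 − [OH-]) = 4.0 × 10^-4.
The 5% rule fails; solving [OH-]² + Kb·[OH-] − Kb·C₀ = 0 exactly:
[OH-] = [−0.0004 + √(0.0004² + 1.07e-05)]/2 = 1.45 × 10^-3 M
pOH = 2.84, so pH = 14.00 − pOH = 11.16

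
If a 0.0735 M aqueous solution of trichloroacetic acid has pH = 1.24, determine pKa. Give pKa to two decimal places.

pKa = 0.68

[H+] = 10^(-1.24) = 5.75 × 10^-2 M
At equilibrium [HA] = 0.0735 − 5.75 × 10^-2 = 1.60 × 10^-2 M
Ka = [H+][A-]/[HA] = (5.75 × 10^-2)² / 1.60 × 10^-2 = 2.07 × 10^-1
pKa = -log(2.07 × 10^-1) = 0.68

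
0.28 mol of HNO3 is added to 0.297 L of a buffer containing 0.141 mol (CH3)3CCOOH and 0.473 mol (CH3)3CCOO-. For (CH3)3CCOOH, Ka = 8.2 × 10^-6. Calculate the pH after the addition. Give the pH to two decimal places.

Added H+ converts (CH3)3CCOO- to (CH3)3CCOOH: (CH3)3CCOOH → 0.421 mol, (CH3)3CCOO- → 0.193 mol.
pKa = −log(8.2 × 10^-6) = 5.086
pH = pKa + log(n_(CH3)3CCOO-/n_(CH3)3CCOOH) = 5.086 + log(0.193/0.421) = 5.086 + (-0.339)

pH = 4.75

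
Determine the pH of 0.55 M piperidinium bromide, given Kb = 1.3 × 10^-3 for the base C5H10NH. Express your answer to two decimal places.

C5H10NH2+ is the conjugate acid of the weak base C5H10NH.
Ka = Kw/Kb = 1.0×10^-14 / 1.3 × 10^-3 = 7.69 × 10^-12
Ka = [H+]²/(0.55 − [H+]) = 7.69 × 10^-12
Assume [H+] ≪ 0.55: [H+] ≈ √(7.69 × 10^-12 × 0.55) = 2.06 × 10^-6 M
pH = −log[H+] = −log(2.06 × 10^-6) = 5.69

pH = 5.69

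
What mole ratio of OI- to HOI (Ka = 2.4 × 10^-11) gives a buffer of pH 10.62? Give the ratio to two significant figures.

ratio = 1.0

pKa = -log(2.4 × 10^-11) = 10.620
pH = pKa + log(r) ⇒ log(r) = 10.62 − 10.620 = +0.000
r = [OI-]/[HOI] = 10^(+0.000) = 1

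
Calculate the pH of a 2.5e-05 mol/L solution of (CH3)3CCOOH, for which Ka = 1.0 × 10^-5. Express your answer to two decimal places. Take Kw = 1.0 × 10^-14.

pH = 4.94

(CH3)3CCOOH ⇌ (CH3)3CCOO- + H+
Ka = [H+]²/(2.5e-05 − [H+]) = 1.0 × 10^-5
The 5% rule fails; solving [H+]² + Ka·[H+] − Ka·C₀ = 0 exactly:
[H+] = [−1e-05 + √(1e-05² + 1e-09)]/2 = 1.16 × 10^-5 M
pH = −log[H+] = −log(1.16 × 10^-5) = 4.94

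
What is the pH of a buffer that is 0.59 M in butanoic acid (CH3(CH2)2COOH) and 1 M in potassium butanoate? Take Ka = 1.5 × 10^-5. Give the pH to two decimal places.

pH = 5.05

pKa = −log(1.5 × 10^-5) = 4.824
pH = pKa + log([A⁻]/[HA]) = 4.824 + log(1/0.59)
pH = 4.824 + (+0.229) = 5.05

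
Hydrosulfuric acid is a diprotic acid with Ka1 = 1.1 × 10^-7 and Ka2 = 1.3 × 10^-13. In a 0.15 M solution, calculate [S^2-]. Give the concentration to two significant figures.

First ionization gives [H+] ≈ [HS-] = 1.28 × 10^-4 M.
Second step: Ka2 = [H+][S^2-]/[HS-] ≈ [S^2-] (since [H+] ≈ [HS-]).
So [S^2-] ≈ Ka2.

1.3 × 10^-13 M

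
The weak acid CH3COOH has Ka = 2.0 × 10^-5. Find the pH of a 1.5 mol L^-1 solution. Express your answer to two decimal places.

CH3COOH ⇌ CH3COO- + H+
Ka = x²/(1.5 − x) = 2.0 × 10^-5
Neglecting x in the denominator: x = √(2.0 × 10^-5 × 1.5) = 5.48 × 10^-3 M
Check: 0.37% ionized — well under 5%, approximation valid.
pH = −log[H+] = −log(5.48 × 10^-3) = 2.26

pH = 2.26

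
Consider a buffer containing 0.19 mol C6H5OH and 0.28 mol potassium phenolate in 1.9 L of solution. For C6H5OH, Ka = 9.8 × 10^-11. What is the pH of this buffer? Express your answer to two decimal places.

pH = 10.18

pKa = −log(9.8 × 10^-11) = 10.009
Using pH = pKa + log([base]/[acid]) with [base]/[acid] = 0.28/0.19:
pH = 10.009 + (+0.168) = 10.18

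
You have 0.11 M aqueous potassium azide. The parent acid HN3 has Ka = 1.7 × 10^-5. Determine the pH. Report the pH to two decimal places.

N3- is the conjugate base of the weak acid HN3.
Kb = Kw/Ka = 1.0×10^-14 / 1.7 × 10^-5 = 5.88 × 10^-10
From the ICE table, Kb = x²/(0.11 − x) = 5.88 × 10^-10.
Since Kb ≪ C₀, x ≈ √(Kb·C₀) = 8.04 × 10^-6 M.
(x/C₀ = 0.0073% < 5%, so the approximation holds.)
pOH = −log(8.04 × 10^-6) = 5.09; pH = 14.00 − 5.09 = 8.91

pH = 8.91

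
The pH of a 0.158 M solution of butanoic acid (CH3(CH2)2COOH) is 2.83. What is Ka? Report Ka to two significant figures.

[H+] = 10^(-2.83) = 1.48 × 10^-3 M
At equilibrium [HA] = 0.158 − 1.48 × 10^-3 = 1.57 × 10^-1 M
Ka = [H+][A-]/[HA] = (1.48 × 10^-3)² / 1.57 × 10^-1 = 1.4 × 10^-5

Ka = 1.4 × 10^-5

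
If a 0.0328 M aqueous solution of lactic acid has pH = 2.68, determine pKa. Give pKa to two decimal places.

pKa = 3.85

[H+] = 10^(-2.68) = 2.09 × 10^-3 M
At equilibrium [HA] = 0.0328 − 2.09 × 10^-3 = 3.07 × 10^-2 M
Ka = [H+][A-]/[HA] = (2.09 × 10^-3)² / 3.07 × 10^-2 = 1.42 × 10^-4
pKa = -log(1.42 × 10^-4) = 3.85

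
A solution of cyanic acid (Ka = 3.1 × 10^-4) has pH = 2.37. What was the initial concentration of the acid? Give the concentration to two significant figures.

C₀ = 6.3 × 10^-2 M

[H+] = 10^(-2.37) = 4.27 × 10^-3 M = x
Ka = x²/(C₀ − x) ⇒ C₀ = x + x²/Ka
C₀ = 4.27 × 10^-3 + (4.27 × 10^-3)²/(3.1 × 10^-4) = 6.31 × 10^-2 M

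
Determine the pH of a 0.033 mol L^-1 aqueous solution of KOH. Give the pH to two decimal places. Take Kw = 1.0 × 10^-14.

pH = 12.52

KOH is a strong base; [OH-] = 0.033 M.
pOH = -log(0.033) = 1.48
pH = 14.00 - 1.48 = 12.52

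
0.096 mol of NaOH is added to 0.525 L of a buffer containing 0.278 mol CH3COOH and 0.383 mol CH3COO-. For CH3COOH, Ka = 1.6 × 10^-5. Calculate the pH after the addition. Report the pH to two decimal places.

pH = 5.22

After neutralization: n(CH3COOH) = 0.182 mol, n(CH3COO-) = 0.479 mol.
pKa = −log(1.6 × 10^-5) = 4.796
Henderson–Hasselbalch with mole ratio 0.479/0.182: pH = 4.796 + (+0.420)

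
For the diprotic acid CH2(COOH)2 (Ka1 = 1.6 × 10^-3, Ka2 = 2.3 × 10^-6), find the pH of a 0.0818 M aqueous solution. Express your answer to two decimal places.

pH = 1.97

Ka1 ≫ Ka2, so treat the first dissociation as the only significant source of H+.
Ka1 = x²/(0.0818 − x) = 1.6 × 10^-3
Solving the quadratic: x = (−Ka1 + √(Ka1² + 4·Ka1·C₀))/2 = 1.07 × 10^-2 M
pH = −log(1.07 × 10^-2) = 1.97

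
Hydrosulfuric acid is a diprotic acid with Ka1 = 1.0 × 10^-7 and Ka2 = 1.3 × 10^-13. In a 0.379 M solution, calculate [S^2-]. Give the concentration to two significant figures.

1.3 × 10^-13 M

First ionization gives [H+] ≈ [HS-] = 1.95 × 10^-4 M.
Second step: Ka2 = [H+][S^2-]/[HS-] ≈ [S^2-] (since [H+] ≈ [HS-]).
So [S^2-] ≈ Ka2.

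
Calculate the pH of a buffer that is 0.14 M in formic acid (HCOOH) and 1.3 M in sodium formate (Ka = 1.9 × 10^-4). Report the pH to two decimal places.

pKa = −log(1.9 × 10^-4) = 3.721
pH = pKa + log([A⁻]/[HA]) = 3.721 + log(1.3/0.14)
pH = 3.721 + (+0.968) = 4.69

pH = 4.69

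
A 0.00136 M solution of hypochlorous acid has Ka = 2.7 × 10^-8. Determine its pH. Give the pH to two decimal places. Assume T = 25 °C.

pH = 5.22

HOCl ⇌ OCl- + H+
Ka = [H+]²/(0.00136 − [H+]) = 2.7 × 10^-8
Assume [H+] ≪ 0.00136: [H+] ≈ √(2.7 × 10^-8 × 0.00136) = 6.06 × 10^-6 M
Check: 0.45% ionized — well under 5%, approximation valid.
pH = −log(6.06 × 10^-6) = 5.22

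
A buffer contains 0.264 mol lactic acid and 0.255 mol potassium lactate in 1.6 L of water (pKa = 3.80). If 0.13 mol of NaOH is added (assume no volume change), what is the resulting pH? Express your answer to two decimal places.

pH = 4.26

OH- converts CH3CH(OH)COOH to CH3CH(OH)COO-: CH3CH(OH)COOH → 0.134 mol, CH3CH(OH)COO- → 0.385 mol.
pH = pKa + log([A⁻]/[HA]) = 3.80 + log(0.385/0.134) = 3.80 +0.458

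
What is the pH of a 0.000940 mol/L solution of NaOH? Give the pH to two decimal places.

pH = 10.97

NaOH is a strong base; [OH-] = 0.00094 M.
pOH = -log(0.00094) = 3.03
pH = 14.00 - 3.03 = 10.97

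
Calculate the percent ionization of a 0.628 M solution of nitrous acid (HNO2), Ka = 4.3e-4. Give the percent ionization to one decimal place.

2.6%

HNO2 ⇌ NO2- + H+; let x = [H+] at equilibrium.
x ≈ √(Ka·C₀) = √(4.3 × 10^-4 × 0.628) = 1.64 × 10^-2 M
Fraction ionized = 1.64 × 10^-2 / 0.628 = 0.0261 → 2.6%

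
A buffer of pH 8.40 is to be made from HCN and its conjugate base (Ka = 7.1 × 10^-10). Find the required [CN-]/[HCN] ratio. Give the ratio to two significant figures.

ratio = 0.18

pKa = -log(7.1 × 10^-10) = 9.149
pH = pKa + log(r) ⇒ log(r) = 8.40 − 9.149 = -0.749
r = [CN-]/[HCN] = 10^(-0.749) = 0.178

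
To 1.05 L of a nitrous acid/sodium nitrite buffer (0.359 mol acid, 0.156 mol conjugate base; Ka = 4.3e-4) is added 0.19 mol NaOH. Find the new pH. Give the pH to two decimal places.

OH- converts HNO2 to NO2-: HNO2 → 0.169 mol, NO2- → 0.346 mol.
pKa = −log(4.3 × 10^-4) = 3.367
pH = pKa + log(n_NO2-/n_HNO2) = 3.367 + log(0.346/0.169) = 3.367 + (+0.311)

pH = 3.68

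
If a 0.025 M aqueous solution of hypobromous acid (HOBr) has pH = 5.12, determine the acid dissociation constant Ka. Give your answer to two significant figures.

[H+] = 10^(-5.12) = 7.59 × 10^-6 M
At equilibrium [HA] = 0.025 − 7.59 × 10^-6 = 2.50 × 10^-2 M
Ka = [H+][A-]/[HA] = (7.59 × 10^-6)² / 2.50 × 10^-2 = 2.3 × 10^-9

Ka = 2.3 × 10^-9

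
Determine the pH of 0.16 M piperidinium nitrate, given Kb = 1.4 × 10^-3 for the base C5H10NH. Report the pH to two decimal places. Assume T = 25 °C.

pH = 5.97

C5H10NH2+ is the conjugate acid of the weak base C5H10NH.
Ka = Kw/Kb = 1.0×10^-14 / 1.4 × 10^-3 = 7.14 × 10^-12
Let x = [H+] at equilibrium. Ka = x²/(0.16 − x).
Neglecting x in the denominator: x = √(7.14 × 10^-12 × 0.16) = 1.07 × 10^-6 M
Check: 0.00067% ionized — well under 5%, approximation valid.
pH = −log(1.07 × 10^-6) = 5.97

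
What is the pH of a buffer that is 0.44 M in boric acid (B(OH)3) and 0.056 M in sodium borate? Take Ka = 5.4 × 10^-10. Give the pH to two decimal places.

pKa = −log(5.4 × 10^-10) = 9.268
Using pH = pKa + log([base]/[acid]) with [base]/[acid] = 0.056/0.44:
pH = 9.268 + (-0.895) = 8.37

pH = 8.37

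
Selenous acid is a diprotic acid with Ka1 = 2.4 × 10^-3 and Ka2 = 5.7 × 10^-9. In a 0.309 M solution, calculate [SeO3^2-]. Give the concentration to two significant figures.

First ionization gives [H+] ≈ [HSeO3-] = 2.61 × 10^-2 M.
Second step: Ka2 = [H+][SeO3^2-]/[HSeO3-] ≈ [SeO3^2-] (since [H+] ≈ [HSeO3-]).
So [SeO3^2-] ≈ Ka2.

5.7 × 10^-9 M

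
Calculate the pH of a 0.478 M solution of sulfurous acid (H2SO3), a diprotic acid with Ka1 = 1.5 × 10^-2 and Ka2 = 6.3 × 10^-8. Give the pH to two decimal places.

pH = 1.11

Since Ka1 ≫ Ka2, the first ionization dominates [H+].
Ka1 = x²/(0.478 − x) = 1.5 × 10^-2
Solving the quadratic: x = (−Ka1 + √(Ka1² + 4·Ka1·C₀))/2 = 7.75 × 10^-2 M
pH = −log(7.75 × 10^-2) = 1.11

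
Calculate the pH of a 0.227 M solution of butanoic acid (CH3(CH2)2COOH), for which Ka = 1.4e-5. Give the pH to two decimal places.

CH3(CH2)2COOH ⇌ CH3(CH2)2COO- + H+
From the ICE table, Ka = [H+]²/(0.227 − [H+]) = 1.4 × 10^-5.
Since Ka ≪ C₀, [H+] ≈ √(Ka·C₀) = 1.78 × 10^-3 M.
([H+]/C₀ = 0.79% < 5%, so the approximation holds.)
pH = −log[H+] = −log(1.78 × 10^-3) = 2.75

pH = 2.75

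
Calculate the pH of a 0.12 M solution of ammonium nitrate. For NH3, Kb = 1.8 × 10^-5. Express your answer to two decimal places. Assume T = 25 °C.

pH = 5.09

NH4+ is the conjugate acid of the weak base NH3.
Ka = Kw/Kb = 1.0×10^-14 / 1.8 × 10^-5 = 5.56 × 10^-10
Ka = [H+]²/(0.12 − [H+]) = 5.56 × 10^-10
Since Ka ≪ C₀, [H+] ≈ √(Ka·C₀) = 8.17 × 10^-6 M.
pH = −log[H+] = −log(8.17 × 10^-6) = 5.09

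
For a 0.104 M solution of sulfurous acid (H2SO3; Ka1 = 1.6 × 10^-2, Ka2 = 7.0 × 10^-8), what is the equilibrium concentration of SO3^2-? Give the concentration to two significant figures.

7.0 × 10^-8 M

First ionization gives [H+] ≈ [HSO3-] = 3.36 × 10^-2 M.
Second step: Ka2 = [H+][SO3^2-]/[HSO3-] ≈ [SO3^2-] (since [H+] ≈ [HSO3-]).
So [SO3^2-] ≈ Ka2.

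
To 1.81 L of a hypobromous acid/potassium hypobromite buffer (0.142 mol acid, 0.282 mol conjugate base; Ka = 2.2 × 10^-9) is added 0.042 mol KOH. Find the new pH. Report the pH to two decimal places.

pH = 9.17

OH- converts HOBr to OBr-: HOBr → 0.1 mol, OBr- → 0.324 mol.
pKa = −log(2.2 × 10^-9) = 8.658
pH = pKa + log(n_OBr-/n_HOBr) = 8.658 + log(0.324/0.1) = 8.658 + (+0.511)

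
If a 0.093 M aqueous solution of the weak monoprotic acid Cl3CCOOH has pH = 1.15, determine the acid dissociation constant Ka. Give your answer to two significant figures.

[H+] = 10^(-1.15) = 7.08 × 10^-2 M
At equilibrium [HA] = 0.093 − 7.08 × 10^-2 = 2.22 × 10^-2 M
Ka = [H+][A-]/[HA] = (7.08 × 10^-2)² / 2.22 × 10^-2 = 2.3 × 10^-1

Ka = 2.3 × 10^-1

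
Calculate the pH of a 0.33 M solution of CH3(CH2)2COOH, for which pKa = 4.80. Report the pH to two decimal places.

pH = 2.64

CH3(CH2)2COOH ⇌ CH3(CH2)2COO- + H+
Ka = 10^(−4.80) = 1.58 × 10^-5
Ka = x²/(0.33 − x) = 1.58 × 10^-5
Since Ka ≪ C₀, x ≈ √(Ka·C₀) = 2.28 × 10^-3 M.
pH = −log(2.28 × 10^-3) = 2.64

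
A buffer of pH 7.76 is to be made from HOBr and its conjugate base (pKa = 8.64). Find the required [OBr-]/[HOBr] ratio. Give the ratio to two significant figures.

ratio = 0.13

pH = pKa + log(r) ⇒ log(r) = 7.76 − 8.64 = -0.88
r = [OBr-]/[HOBr] = 10^(-0.88) = 0.132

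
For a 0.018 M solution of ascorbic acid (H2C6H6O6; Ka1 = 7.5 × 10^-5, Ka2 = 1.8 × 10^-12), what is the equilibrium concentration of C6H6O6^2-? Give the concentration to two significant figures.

1.8 × 10^-12 M

First ionization gives [H+] ≈ [HC6H6O6-] = 1.12 × 10^-3 M.
Second step: Ka2 = [H+][C6H6O6^2-]/[HC6H6O6-] ≈ [C6H6O6^2-] (since [H+] ≈ [HC6H6O6-]).
So [C6H6O6^2-] ≈ Ka2.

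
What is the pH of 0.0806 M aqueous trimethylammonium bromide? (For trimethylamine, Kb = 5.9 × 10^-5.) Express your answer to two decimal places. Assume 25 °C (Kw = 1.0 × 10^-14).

pH = 5.43

(CH3)3NH+ is the conjugate acid of the weak base (CH3)3N.
Ka = Kw/Kb = 1.0×10^-14 / 5.9 × 10^-5 = 1.69 × 10^-10
Ka = [H+]²/(0.0806 − [H+]) = 1.69 × 10^-10
Assume [H+] ≪ 0.0806: [H+] ≈ √(1.69 × 10^-10 × 0.0806) = 3.69 × 10^-6 M
([H+]/C₀ = 0.0046% < 5%, so the approximation holds.)
pH = −log(3.69 × 10^-6) = 5.43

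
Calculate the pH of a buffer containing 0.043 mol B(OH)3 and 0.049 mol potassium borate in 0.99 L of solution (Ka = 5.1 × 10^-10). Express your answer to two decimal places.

pKa = −log(5.1 × 10^-10) = 9.292
Henderson–Hasselbalch: pH = pKa + log([B(OH)4-]/[B(OH)3]) = 9.292 + log(0.049/0.043)
pH = 9.292 + (+0.057) = 9.35

pH = 9.35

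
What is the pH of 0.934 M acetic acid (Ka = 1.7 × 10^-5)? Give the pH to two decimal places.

pH = 2.40

CH3COOH ⇌ CH3COO- + H+
Let x = [H+] at equilibrium. Ka = x²/(0.934 − x).
Since Ka ≪ C₀, x ≈ √(Ka·C₀) = 3.98 × 10^-3 M.
pH = −log(3.98 × 10^-3) = 2.40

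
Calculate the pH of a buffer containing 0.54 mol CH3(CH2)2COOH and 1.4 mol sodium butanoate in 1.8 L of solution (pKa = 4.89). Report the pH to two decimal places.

pH = pKa + log([A⁻]/[HA]) = 4.89 + log(1.4/0.54)
pH = 4.89 + (+0.414) = 5.30

pH = 5.30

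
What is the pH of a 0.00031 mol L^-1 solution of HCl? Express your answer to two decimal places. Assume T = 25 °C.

HCl is a strong acid and dissociates completely, so [H+] = 0.00031 M.
pH = -log(0.00031) = 3.51

pH = 3.51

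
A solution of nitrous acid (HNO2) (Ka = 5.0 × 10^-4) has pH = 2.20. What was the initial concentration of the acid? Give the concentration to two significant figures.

C₀ = 8.6 × 10^-2 M

[H+] = 10^(-2.20) = 6.31 × 10^-3 M = x
Ka = x²/(C₀ − x) ⇒ C₀ = x + x²/Ka
C₀ = 6.31 × 10^-3 + (6.31 × 10^-3)²/(5.0 × 10^-4) = 8.59 × 10^-2 M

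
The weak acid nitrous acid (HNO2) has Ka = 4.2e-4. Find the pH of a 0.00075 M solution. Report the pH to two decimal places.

pH = 3.41

HNO2 ⇌ NO2- + H+
Let x = [H+] at equilibrium. Ka = x²/(0.00075 − x).
The 5% rule fails; solving x² + Ka·x − Ka·C₀ = 0 exactly:
x = (−Ka + √(Ka² + 4·Ka·C₀))/2 = 3.89 × 10^-4 M
pH = −log[H+] = −log(3.89 × 10^-4) = 3.41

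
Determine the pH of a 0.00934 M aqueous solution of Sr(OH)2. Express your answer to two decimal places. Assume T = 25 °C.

Sr(OH)2 is a strong base (each formula unit releases 2 OH-); [OH-] = 0.0187 M.
pOH = -log(0.0187) = 1.73
pH = 14.00 - 1.73 = 12.27

pH = 12.27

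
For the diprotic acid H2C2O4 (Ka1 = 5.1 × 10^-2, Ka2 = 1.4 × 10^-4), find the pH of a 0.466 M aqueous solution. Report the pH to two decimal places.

Ka1 ≫ Ka2, so treat the first dissociation as the only significant source of H+.
Ka1 = x²/(0.466 − x) = 5.1 × 10^-2
Solving the quadratic: x = (−Ka1 + √(Ka1² + 4·Ka1·C₀))/2 = 1.31 × 10^-1 M
pH = −log(1.31 × 10^-1) = 0.88

pH = 0.88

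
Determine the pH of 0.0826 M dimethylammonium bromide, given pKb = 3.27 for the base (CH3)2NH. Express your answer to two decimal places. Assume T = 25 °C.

pH = 5.91

(CH3)2NH2+ is the conjugate acid of the weak base (CH3)2NH.
Kb = 10^(−3.27) = 5.37 × 10^-4
Ka = Kw/Kb = 1.0×10^-14 / 5.37 × 10^-4 = 1.86 × 10^-11
Ka = [H+]²/(0.0826 − [H+]) = 1.86 × 10^-11
Since Ka ≪ C₀, [H+] ≈ √(Ka·C₀) = 1.24 × 10^-6 M.
([H+]/C₀ = 0.0015% < 5%, so the approximation holds.)
pH = −log(1.24 × 10^-6) = 5.91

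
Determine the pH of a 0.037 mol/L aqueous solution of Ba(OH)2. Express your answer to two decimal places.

Ba(OH)2 is a strong base (each formula unit releases 2 OH-); [OH-] = 0.074 M.
pOH = -log(0.074) = 1.13
pH = 14.00 - 1.13 = 12.87

pH = 12.87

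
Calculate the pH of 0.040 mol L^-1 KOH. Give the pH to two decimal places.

KOH is a strong base; [OH-] = 0.04 M.
pOH = -log(0.04) = 1.40
pH = 14.00 - 1.40 = 12.60

pH = 12.60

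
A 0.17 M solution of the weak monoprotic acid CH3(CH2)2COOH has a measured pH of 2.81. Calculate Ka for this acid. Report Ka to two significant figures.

[H+] = 10^(-2.81) = 1.55 × 10^-3 M
At equilibrium [HA] = 0.17 − 1.55 × 10^-3 = 1.68 × 10^-1 M
Ka = [H+][A-]/[HA] = (1.55 × 10^-3)² / 1.68 × 10^-1 = 1.4 × 10^-5

Ka = 1.4 × 10^-5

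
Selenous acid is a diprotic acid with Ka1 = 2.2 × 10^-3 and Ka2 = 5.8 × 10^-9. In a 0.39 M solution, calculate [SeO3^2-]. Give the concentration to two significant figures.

5.8 × 10^-9 M

First ionization gives [H+] ≈ [HSeO3-] = 2.82 × 10^-2 M.
Second step: Ka2 = [H+][SeO3^2-]/[HSeO3-] ≈ [SeO3^2-] (since [H+] ≈ [HSeO3-]).
So [SeO3^2-] ≈ Ka2.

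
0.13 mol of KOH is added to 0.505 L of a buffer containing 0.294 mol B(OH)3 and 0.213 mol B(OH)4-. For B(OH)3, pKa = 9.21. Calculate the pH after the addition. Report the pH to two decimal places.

pH = 9.53

OH- converts B(OH)3 to B(OH)4-: B(OH)3 → 0.164 mol, B(OH)4- → 0.343 mol.
pH = pKa + log(n_B(OH)4-/n_B(OH)3) = 9.21 + log(0.343/0.164) = 9.21 + (+0.320)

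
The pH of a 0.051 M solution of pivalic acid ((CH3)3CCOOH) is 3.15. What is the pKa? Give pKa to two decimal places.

[H+] = 10^(-3.15) = 7.08 × 10^-4 M
At equilibrium [HA] = 0.051 − 7.08 × 10^-4 = 5.03 × 10^-2 M
Ka = [H+][A-]/[HA] = (7.08 × 10^-4)² / 5.03 × 10^-2 = 9.97 × 10^-6
pKa = -log(9.97 × 10^-6) = 5.00

pKa = 5.00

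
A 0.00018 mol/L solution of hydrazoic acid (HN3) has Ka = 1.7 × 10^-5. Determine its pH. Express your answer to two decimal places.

pH = 4.32

HN3 ⇌ N3- + H+
Let x = [H+] at equilibrium. Ka = x²/(0.00018 − x).
The 5% rule fails; solving x² + Ka·x − Ka·C₀ = 0 exactly:
x = (−Ka + √(Ka² + 4·Ka·C₀))/2 = 4.75 × 10^-5 M
pH = −log(4.75 × 10^-5) = 4.32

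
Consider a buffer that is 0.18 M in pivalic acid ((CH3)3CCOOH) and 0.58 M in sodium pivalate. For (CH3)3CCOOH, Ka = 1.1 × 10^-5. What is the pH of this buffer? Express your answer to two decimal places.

pKa = −log(1.1 × 10^-5) = 4.959
pH = pKa + log([A⁻]/[HA]) = 4.959 + log(0.58/0.18)
pH = 4.959 + (+0.508) = 5.47

pH = 5.47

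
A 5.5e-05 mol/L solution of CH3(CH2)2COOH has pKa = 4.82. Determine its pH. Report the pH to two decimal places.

CH3(CH2)2COOH ⇌ CH3(CH2)2COO- + H+
Ka = 10^(−4.82) = 1.51 × 10^-5
Let x = [H+] at equilibrium. Ka = x²/(5.5e-05 − x).
Here C₀/Ka ≈ 3.64, so the small-x approximation fails. Use the quadratic:
x = (−Ka + √(Ka² + 4·Ka·C₀))/2 = 2.22 × 10^-5 M
pH = −log[H+] = −log(2.22 × 10^-5) = 4.65

pH = 4.65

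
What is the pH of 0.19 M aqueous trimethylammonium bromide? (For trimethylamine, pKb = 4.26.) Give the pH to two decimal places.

(CH3)3NH+ is the conjugate acid of the weak base (CH3)3N.
Kb = 10^(−4.26) = 5.50 × 10^-5
Ka = Kw/Kb = 1.0×10^-14 / 5.50 × 10^-5 = 1.82 × 10^-10
Ka = [H+]²/(0.19 − [H+]) = 1.82 × 10^-10
Assume [H+] ≪ 0.19: [H+] ≈ √(1.82 × 10^-10 × 0.19) = 5.88 × 10^-6 M
Check: 0.0031% ionized — well under 5%, approximation valid.
pH = −log[H+] = −log(5.88 × 10^-6) = 5.23

pH = 5.23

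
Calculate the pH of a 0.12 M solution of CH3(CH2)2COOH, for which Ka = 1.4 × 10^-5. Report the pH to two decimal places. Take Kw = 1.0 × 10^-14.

CH3(CH2)2COOH ⇌ CH3(CH2)2COO- + H+
Ka = [H+]²/(0.12 − [H+]) = 1.4 × 10^-5
Neglecting [H+] in the denominator: [H+] = √(1.4 × 10^-5 × 0.12) = 1.30 × 10^-3 M
([H+]/C₀ = 1.1% < 5%, so the approximation holds.)
pH = −log(1.30 × 10^-3) = 2.89

pH = 2.89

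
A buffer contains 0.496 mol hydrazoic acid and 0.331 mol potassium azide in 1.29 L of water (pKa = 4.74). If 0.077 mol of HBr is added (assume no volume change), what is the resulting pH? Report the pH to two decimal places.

After neutralization: n(HN3) = 0.573 mol, n(N3-) = 0.254 mol.
Henderson–Hasselbalch with mole ratio 0.254/0.573: pH = 4.74 + (-0.353)

pH = 4.39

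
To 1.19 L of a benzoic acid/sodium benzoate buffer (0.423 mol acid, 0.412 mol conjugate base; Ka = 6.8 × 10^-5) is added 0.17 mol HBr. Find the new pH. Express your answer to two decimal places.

pH = 3.78

After neutralization: n(C6H5COOH) = 0.593 mol, n(C6H5COO-) = 0.242 mol.
pKa = −log(6.8 × 10^-5) = 4.167
pH = pKa + log(n_C6H5COO-/n_C6H5COOH) = 4.167 + log(0.242/0.593) = 4.167 + (-0.389)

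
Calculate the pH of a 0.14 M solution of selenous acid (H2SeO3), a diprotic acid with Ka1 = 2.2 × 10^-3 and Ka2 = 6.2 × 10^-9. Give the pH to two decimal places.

Ka1 ≫ Ka2, so treat the first dissociation as the only significant source of H+.
Ka1 = x²/(0.14 − x) = 2.2 × 10^-3
Solving the quadratic: x = (−Ka1 + √(Ka1² + 4·Ka1·C₀))/2 = 1.65 × 10^-2 M
pH = −log(1.65 × 10^-2) = 1.78

pH = 1.78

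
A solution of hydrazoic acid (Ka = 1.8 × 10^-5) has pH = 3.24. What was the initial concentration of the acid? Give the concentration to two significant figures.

C₀ = 1.9 × 10^-2 M

[H+] = 10^(-3.24) = 5.75 × 10^-4 M = x
Ka = x²/(C₀ − x) ⇒ C₀ = x + x²/Ka
C₀ = 5.75 × 10^-4 + (5.75 × 10^-4)²/(1.8 × 10^-5) = 1.89 × 10^-2 M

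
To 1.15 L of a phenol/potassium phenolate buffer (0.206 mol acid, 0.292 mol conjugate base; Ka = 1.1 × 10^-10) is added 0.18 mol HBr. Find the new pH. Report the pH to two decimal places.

Added H+ converts C6H5O- to C6H5OH: C6H5OH → 0.386 mol, C6H5O- → 0.112 mol.
pKa = −log(1.1 × 10^-10) = 9.959
Henderson–Hasselbalch with mole ratio 0.112/0.386: pH = 9.959 + (-0.537)

pH = 9.42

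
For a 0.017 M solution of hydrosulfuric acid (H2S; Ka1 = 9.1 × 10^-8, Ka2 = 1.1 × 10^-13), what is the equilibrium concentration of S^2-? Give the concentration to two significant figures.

1.1 × 10^-13 M

First ionization gives [H+] ≈ [HS-] = 3.93 × 10^-5 M.
Second step: Ka2 = [H+][S^2-]/[HS-] ≈ [S^2-] (since [H+] ≈ [HS-]).
So [S^2-] ≈ Ka2.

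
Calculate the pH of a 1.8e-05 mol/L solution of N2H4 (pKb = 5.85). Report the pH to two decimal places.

pH = 8.64

N2H4 + H2O ⇌ N2H5+ + OH-
Kb = 10^(−5.85) = 1.41 × 10^-6
Kb = [OH-]²/(1.8e-05 − [OH-]) = 1.41 × 10^-6
[OH-] is not negligible relative to C₀; solve [OH-]² + 1.41e-06·[OH-] − 2.54e-11 = 0.
[OH-] = [−1.41e-06 + √(1.41e-06² + 1.02e-10)]/2 = 4.38 × 10^-6 M
pOH = 5.36, so pH = 14.00 − pOH = 8.64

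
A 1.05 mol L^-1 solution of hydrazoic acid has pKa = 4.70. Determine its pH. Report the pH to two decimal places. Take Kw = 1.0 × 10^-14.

HN3 ⇌ N3- + H+
Ka = 10^(−4.70) = 2.00 × 10^-5
Ka = [H+]²/(1.05 − [H+]) = 2.00 × 10^-5
Assume [H+] ≪ 1.05: [H+] ≈ √(2.00 × 10^-5 × 1.05) = 4.58 × 10^-3 M
pH = −log[H+] = −log(4.58 × 10^-3) = 2.34

pH = 2.34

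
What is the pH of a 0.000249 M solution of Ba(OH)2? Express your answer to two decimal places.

pH = 10.70

Ba(OH)2 is a strong base (each formula unit releases 2 OH-); [OH-] = 0.000498 M.
pOH = -log(0.000498) = 3.30
pH = 14.00 - 3.30 = 10.70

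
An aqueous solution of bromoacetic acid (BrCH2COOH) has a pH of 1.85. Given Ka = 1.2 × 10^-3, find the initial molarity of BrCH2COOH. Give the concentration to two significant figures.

[H+] = 10^(-1.85) = 1.41 × 10^-2 M = x
Ka = x²/(C₀ − x) ⇒ C₀ = x + x²/Ka
C₀ = 1.41 × 10^-2 + (1.41 × 10^-2)²/(1.2 × 10^-3) = 1.80 × 10^-1 M

C₀ = 1.8 × 10^-1 M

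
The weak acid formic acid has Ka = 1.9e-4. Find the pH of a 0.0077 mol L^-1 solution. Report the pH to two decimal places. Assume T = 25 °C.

pH = 2.95

HCOOH ⇌ HCOO- + H+
Let x = [H+] at equilibrium. Ka = x²/(0.0077 − x).
The 5% rule fails; solving x² + Ka·x − Ka·C₀ = 0 exactly:
x = [−0.00019 + √(0.00019² + 5.85e-06)]/2 = 1.12 × 10^-3 M
pH = −log(1.12 × 10^-3) = 2.95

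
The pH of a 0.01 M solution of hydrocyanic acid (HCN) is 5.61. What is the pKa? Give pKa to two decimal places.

[H+] = 10^(-5.61) = 2.45 × 10^-6 M
At equilibrium [HA] = 0.01 − 2.45 × 10^-6 = 1.00 × 10^-2 M
Ka = [H+][A-]/[HA] = (2.45 × 10^-6)² / 1.00 × 10^-2 = 6.00 × 10^-10
pKa = -log(6.00 × 10^-10) = 9.22

pKa = 9.22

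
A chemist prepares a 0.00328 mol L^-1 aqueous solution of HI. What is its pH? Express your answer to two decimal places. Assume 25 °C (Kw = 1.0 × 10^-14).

pH = 2.48

HI is a strong acid and dissociates completely, so [H+] = 0.00328 M.
pH = -log(0.00328) = 2.48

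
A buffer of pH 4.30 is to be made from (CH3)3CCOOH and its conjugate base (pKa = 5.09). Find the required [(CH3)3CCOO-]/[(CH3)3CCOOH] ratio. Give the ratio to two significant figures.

ratio = 0.16

pH = pKa + log(r) ⇒ log(r) = 4.30 − 5.09 = -0.79
r = [(CH3)3CCOO-]/[(CH3)3CCOOH] = 10^(-0.79) = 0.162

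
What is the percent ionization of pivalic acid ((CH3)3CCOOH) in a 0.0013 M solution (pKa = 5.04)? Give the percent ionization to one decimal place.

8.0%

(CH3)3CCOOH ⇌ (CH3)3CCOO- + H+; let x = [H+] at equilibrium.
Ka = 10^(−5.04) = 9.12 × 10^-6
Ka = x²/(C₀ − x); solving the quadratic gives x = 1.04 × 10^-4 M.
Fraction ionized = 1.04 × 10^-4 / 0.0013 = 0.0800 → 8.0%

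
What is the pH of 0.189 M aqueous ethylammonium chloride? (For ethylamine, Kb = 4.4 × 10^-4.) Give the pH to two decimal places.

C2H5NH3+ is the conjugate acid of the weak base C2H5NH2.
Ka = Kw/Kb = 1.0×10^-14 / 4.4 × 10^-4 = 2.27 × 10^-11
Ka = x²/(0.189 − x) = 2.27 × 10^-11
Assume x ≪ 0.189: x ≈ √(2.27 × 10^-11 × 0.189) = 2.07 × 10^-6 M
(x/C₀ = 0.0011% < 5%, so the approximation holds.)
pH = −log[H+] = −log(2.07 × 10^-6) = 5.68

pH = 5.68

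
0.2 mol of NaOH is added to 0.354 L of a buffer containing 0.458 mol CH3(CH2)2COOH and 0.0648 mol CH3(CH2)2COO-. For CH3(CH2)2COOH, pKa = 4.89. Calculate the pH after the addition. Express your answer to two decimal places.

After neutralization: n(CH3(CH2)2COOH) = 0.258 mol, n(CH3(CH2)2COO-) = 0.265 mol.
pH = pKa + log(n_CH3(CH2)2COO-/n_CH3(CH2)2COOH) = 4.89 + log(0.265/0.258) = 4.89 + (+0.012)

pH = 4.90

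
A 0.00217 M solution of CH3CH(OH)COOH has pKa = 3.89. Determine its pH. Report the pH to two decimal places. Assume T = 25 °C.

pH = 3.33

CH3CH(OH)COOH ⇌ CH3CH(OH)COO- + H+
Ka = 10^(−3.89) = 1.29 × 10^-4
From the ICE table, Ka = [H+]²/(0.00217 − [H+]) = 1.29 × 10^-4.
The 5% rule fails; solving [H+]² + Ka·[H+] − Ka·C₀ = 0 exactly:
[H+] = (−Ka + √(Ka² + 4·Ka·C₀))/2 = 4.69 × 10^-4 M
pH = −log[H+] = −log(4.69 × 10^-4) = 3.33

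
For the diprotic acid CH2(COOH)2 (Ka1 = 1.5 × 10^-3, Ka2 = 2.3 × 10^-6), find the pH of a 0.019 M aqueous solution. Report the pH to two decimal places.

pH = 2.33

Ka1 ≫ Ka2, so treat the first dissociation as the only significant source of H+.
Ka1 = x²/(0.019 − x) = 1.5 × 10^-3
Solving the quadratic: x = (−Ka1 + √(Ka1² + 4·Ka1·C₀))/2 = 4.64 × 10^-3 M
pH = −log(4.64 × 10^-3) = 2.33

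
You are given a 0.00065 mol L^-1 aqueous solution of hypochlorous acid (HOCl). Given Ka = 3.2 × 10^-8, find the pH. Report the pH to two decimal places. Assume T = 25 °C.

pH = 5.34

HOCl ⇌ OCl- + H+
Let x = [H+] at equilibrium. Ka = x²/(0.00065 − x).
Assume x ≪ 0.00065: x ≈ √(3.2 × 10^-8 × 0.00065) = 4.56 × 10^-6 M
Check: 0.7% ionized — well under 5%, approximation valid.
pH = −log[H+] = −log(4.56 × 10^-6) = 5.34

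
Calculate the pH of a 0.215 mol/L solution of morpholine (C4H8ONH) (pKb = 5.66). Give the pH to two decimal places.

pH = 10.84

C4H8ONH + H2O ⇌ C4H8ONH2+ + OH-
Kb = 10^(−5.66) = 2.19 × 10^-6
From the ICE table, Kb = x²/(0.215 − x) = 2.19 × 10^-6.
Since Kb ≪ C₀, x ≈ √(Kb·C₀) = 6.86 × 10^-4 M.
Check: 0.32% ionized — well under 5%, approximation valid.
pOH = 3.16, so pH = 14.00 − pOH = 10.84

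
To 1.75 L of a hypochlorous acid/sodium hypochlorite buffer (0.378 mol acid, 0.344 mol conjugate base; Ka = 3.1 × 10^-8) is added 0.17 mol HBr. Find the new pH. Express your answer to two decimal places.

pH = 7.01

After neutralization: n(HOCl) = 0.548 mol, n(OCl-) = 0.174 mol.
pKa = −log(3.1 × 10^-8) = 7.509
pH = pKa + log(n_OCl-/n_HOCl) = 7.509 + log(0.174/0.548) = 7.509 + (-0.498)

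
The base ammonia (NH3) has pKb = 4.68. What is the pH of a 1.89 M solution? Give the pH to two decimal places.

pH = 11.80

NH3 + H2O ⇌ NH4+ + OH-
Kb = 10^(−4.68) = 2.09 × 10^-5
From the ICE table, Kb = [OH-]²/(1.89 − [OH-]) = 2.09 × 10^-5.
Neglecting [OH-] in the denominator: [OH-] = √(2.09 × 10^-5 × 1.89) = 6.28 × 10^-3 M
([OH-]/C₀ = 0.33% < 5%, so the approximation holds.)
pOH = 2.20, so pH = 14.00 − pOH = 11.80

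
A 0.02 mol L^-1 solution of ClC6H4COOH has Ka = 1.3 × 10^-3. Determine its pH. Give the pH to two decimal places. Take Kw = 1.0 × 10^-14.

ClC6H4COOH ⇌ ClC6H4COO- + H+
Ka = [H+]²/(0.02 − [H+]) = 1.3 × 10^-3
[H+] is not negligible relative to C₀; solve [H+]² + 0.0013·[H+] − 2.6e-05 = 0.
[H+] = [−0.0013 + √(0.0013² + 0.000104)]/2 = 4.49 × 10^-3 M
pH = −log[H+] = −log(4.49 × 10^-3) = 2.35

pH = 2.35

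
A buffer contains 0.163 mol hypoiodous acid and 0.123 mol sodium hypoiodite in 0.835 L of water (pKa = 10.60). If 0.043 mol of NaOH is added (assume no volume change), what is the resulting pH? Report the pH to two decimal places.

pH = 10.74

OH- converts HOI to OI-: HOI → 0.12 mol, OI- → 0.166 mol.
Henderson–Hasselbalch with mole ratio 0.166/0.12: pH = 10.60 + (+0.141)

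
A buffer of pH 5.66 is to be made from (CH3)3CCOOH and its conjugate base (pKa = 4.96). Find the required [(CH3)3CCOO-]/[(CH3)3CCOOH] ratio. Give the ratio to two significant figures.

pH = pKa + log(r) ⇒ log(r) = 5.66 − 4.96 = +0.70
r = [(CH3)3CCOO-]/[(CH3)3CCOOH] = 10^(+0.70) = 5.01

ratio = 5.0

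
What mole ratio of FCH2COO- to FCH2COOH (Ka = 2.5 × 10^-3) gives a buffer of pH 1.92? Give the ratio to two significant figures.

pKa = -log(2.5 × 10^-3) = 2.602
pH = pKa + log(r) ⇒ log(r) = 1.92 − 2.602 = -0.682
r = [FCH2COO-]/[FCH2COOH] = 10^(-0.682) = 0.208

ratio = 0.21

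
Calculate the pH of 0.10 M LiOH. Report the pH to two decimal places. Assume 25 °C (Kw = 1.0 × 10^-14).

LiOH is a strong base; [OH-] = 0.1 M.
pOH = -log(0.1) = 1.00
pH = 14.00 - 1.00 = 13.00

pH = 13.00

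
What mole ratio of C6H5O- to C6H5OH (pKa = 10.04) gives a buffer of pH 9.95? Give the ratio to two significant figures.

ratio = 0.81

pH = pKa + log(r) ⇒ log(r) = 9.95 − 10.04 = -0.09
r = [C6H5O-]/[C6H5OH] = 10^(-0.09) = 0.813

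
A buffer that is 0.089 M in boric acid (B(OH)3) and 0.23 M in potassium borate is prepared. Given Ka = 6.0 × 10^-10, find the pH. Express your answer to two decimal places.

pKa = −log(6.0 × 10^-10) = 9.222
pH = pKa + log([A⁻]/[HA]) = 9.222 + log(0.23/0.089)
pH = 9.222 + (+0.412) = 9.63

pH = 9.63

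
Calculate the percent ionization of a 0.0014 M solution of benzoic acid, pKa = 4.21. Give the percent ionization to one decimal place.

18.9%

C6H5COOH ⇌ C6H5COO- + H+; let x = [H+] at equilibrium.
Ka = 10^(−4.21) = 6.17 × 10^-5
Ka = x²/(C₀ − x); solving the quadratic gives x = 2.65 × 10^-4 M.
Fraction ionized = 2.65 × 10^-4 / 0.0014 = 0.1893 → 18.9%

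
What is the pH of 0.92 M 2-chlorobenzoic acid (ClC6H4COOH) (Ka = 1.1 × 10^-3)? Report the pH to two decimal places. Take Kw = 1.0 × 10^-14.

ClC6H4COOH ⇌ ClC6H4COO- + H+
From the ICE table, Ka = [H+]²/(0.92 − [H+]) = 1.1 × 10^-3.
Assume [H+] ≪ 0.92: [H+] ≈ √(1.1 × 10^-3 × 0.92) = 3.18 × 10^-2 M
Check: 3.5% ionized — well under 5%, approximation valid.
pH = −log(3.18 × 10^-2) = 1.50

pH = 1.50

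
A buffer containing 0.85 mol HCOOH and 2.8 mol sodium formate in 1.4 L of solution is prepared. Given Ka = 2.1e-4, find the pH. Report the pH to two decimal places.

pH = 4.20

pKa = −log(2.1 × 10^-4) = 3.678
pH = pKa + log([A⁻]/[HA]) = 3.678 + log(2.8/0.85)
pH = 3.678 + (+0.518) = 4.20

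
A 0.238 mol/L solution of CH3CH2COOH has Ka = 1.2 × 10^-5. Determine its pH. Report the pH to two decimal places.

CH3CH2COOH ⇌ CH3CH2COO- + H+
Ka = [H+]²/(0.238 − [H+]) = 1.2 × 10^-5
Neglecting [H+] in the denominator: [H+] = √(1.2 × 10^-5 × 0.238) = 1.69 × 10^-3 M
Check: 0.71% ionized — well under 5%, approximation valid.
pH = −log(1.69 × 10^-3) = 2.77

pH = 2.77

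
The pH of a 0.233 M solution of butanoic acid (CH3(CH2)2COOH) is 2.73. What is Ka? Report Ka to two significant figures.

[H+] = 10^(-2.73) = 1.86 × 10^-3 M
At equilibrium [HA] = 0.233 − 1.86 × 10^-3 = 2.31 × 10^-1 M
Ka = [H+][A-]/[HA] = (1.86 × 10^-3)² / 2.31 × 10^-1 = 1.5 × 10^-5

Ka = 1.5 × 10^-5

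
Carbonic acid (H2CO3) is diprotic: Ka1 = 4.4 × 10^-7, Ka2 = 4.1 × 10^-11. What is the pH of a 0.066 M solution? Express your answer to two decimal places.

Ka1 ≫ Ka2, so treat the first dissociation as the only significant source of H+.
Ka1 = x²/(0.066 − x) = 4.4 × 10^-7
x ≈ √(4.4 × 10^-7 × 0.066) = 1.70 × 10^-4 M
pH = −log(1.70 × 10^-4) = 3.77

pH = 3.77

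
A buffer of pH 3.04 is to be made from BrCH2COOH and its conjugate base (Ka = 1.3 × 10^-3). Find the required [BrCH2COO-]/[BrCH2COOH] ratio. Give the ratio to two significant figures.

ratio = 1.4

pKa = -log(1.3 × 10^-3) = 2.886
pH = pKa + log(r) ⇒ log(r) = 3.04 − 2.886 = +0.154
r = [BrCH2COO-]/[BrCH2COOH] = 10^(+0.154) = 1.43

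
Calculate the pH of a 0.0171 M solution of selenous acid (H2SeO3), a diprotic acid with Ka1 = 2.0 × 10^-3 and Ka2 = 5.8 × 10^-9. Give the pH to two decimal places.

pH = 2.31

Since Ka1 ≫ Ka2, the first ionization dominates [H+].
Ka1 = x²/(0.0171 − x) = 2.0 × 10^-3
Solving the quadratic: x = (−Ka1 + √(Ka1² + 4·Ka1·C₀))/2 = 4.93 × 10^-3 M
pH = −log(4.93 × 10^-3) = 2.31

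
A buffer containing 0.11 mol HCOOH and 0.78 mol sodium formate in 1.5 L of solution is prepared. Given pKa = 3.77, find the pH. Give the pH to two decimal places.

pH = 4.62

pH = pKa + log([A⁻]/[HA]) = 3.77 + log(0.78/0.11)
pH = 3.77 + (+0.851) = 4.62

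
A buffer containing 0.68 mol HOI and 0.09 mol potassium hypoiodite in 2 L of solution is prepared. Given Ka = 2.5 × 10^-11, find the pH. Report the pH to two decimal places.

pKa = −log(2.5 × 10^-11) = 10.602
pH = pKa + log([A⁻]/[HA]) = 10.602 + log(0.09/0.68)
pH = 10.602 + (-0.878) = 9.72

pH = 9.72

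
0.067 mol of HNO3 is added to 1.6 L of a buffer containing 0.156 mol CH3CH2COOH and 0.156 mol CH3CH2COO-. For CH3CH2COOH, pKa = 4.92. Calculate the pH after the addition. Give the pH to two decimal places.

After neutralization: n(CH3CH2COOH) = 0.223 mol, n(CH3CH2COO-) = 0.089 mol.
pH = pKa + log(n_CH3CH2COO-/n_CH3CH2COOH) = 4.92 + log(0.089/0.223) = 4.92 + (-0.399)

pH = 4.52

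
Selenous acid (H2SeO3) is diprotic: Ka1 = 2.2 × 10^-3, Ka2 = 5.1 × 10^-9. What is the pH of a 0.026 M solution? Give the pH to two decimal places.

pH = 2.18

Since Ka1 ≫ Ka2, the first ionization dominates [H+].
Ka1 = x²/(0.026 − x) = 2.2 × 10^-3
Solving the quadratic: x = (−Ka1 + √(Ka1² + 4·Ka1·C₀))/2 = 6.54 × 10^-3 M
pH = −log(6.54 × 10^-3) = 2.18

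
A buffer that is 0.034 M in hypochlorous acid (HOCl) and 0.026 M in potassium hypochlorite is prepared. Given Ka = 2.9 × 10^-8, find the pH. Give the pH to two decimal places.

pKa = −log(2.9 × 10^-8) = 7.538
pH = pKa + log([A⁻]/[HA]) = 7.538 + log(0.026/0.034)
pH = 7.538 + (-0.117) = 7.42

pH = 7.42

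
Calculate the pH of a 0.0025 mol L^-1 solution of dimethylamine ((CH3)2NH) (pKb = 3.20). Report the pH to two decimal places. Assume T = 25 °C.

(CH3)2NH + H2O ⇌ (CH3)2NH2+ + OH-
Kb = 10^(−3.20) = 6.31 × 10^-4
Kb = [OH-]²/(0.0025 − [OH-]) = 6.31 × 10^-4
Here C₀/Kb ≈ 3.96, so the small-[OH-] approximation fails. Use the quadratic:
[OH-] = [−0.000631 + √(0.000631² + 6.31e-06)]/2 = 9.80 × 10^-4 M
pOH = −log(9.80 × 10^-4) = 3.01; pH = 14.00 − 3.01 = 10.99

pH = 10.99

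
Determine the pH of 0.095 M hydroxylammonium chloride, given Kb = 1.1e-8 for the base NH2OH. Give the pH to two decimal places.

NH3OH+ is the conjugate acid of the weak base NH2OH.
Ka = Kw/Kb = 1.0×10^-14 / 1.1 × 10^-8 = 9.09 × 10^-7
From the ICE table, Ka = x²/(0.095 − x) = 9.09 × 10^-7.
Neglecting x in the denominator: x = √(9.09 × 10^-7 × 0.095) = 2.94 × 10^-4 M
Check: 0.31% ionized — well under 5%, approximation valid.
pH = −log[H+] = −log(2.94 × 10^-4) = 3.53

pH = 3.53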